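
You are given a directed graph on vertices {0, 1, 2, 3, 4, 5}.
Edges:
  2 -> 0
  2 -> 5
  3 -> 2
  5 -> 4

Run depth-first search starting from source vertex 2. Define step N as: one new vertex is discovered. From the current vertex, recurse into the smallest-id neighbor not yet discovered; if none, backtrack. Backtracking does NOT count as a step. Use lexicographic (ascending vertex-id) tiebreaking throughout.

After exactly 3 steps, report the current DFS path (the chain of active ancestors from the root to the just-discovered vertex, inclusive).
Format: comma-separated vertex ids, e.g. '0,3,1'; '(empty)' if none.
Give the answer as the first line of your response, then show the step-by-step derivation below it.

2,5

step 1: discover 2; path=2; order=2
step 2: discover 0; path=2>0; order=2,0
step 3: discover 5; path=2>5; order=2,0,5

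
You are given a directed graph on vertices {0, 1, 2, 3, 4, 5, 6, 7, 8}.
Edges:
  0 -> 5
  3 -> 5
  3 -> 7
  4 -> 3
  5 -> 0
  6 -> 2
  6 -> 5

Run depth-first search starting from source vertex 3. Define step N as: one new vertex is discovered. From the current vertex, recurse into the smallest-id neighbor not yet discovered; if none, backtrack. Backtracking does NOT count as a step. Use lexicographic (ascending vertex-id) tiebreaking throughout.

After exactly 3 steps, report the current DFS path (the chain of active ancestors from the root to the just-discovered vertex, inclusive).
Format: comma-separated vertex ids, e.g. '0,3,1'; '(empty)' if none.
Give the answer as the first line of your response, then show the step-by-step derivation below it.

3,5,0

step 1: discover 3; path=3; order=3
step 2: discover 5; path=3>5; order=3,5
step 3: discover 0; path=3>5>0; order=3,5,0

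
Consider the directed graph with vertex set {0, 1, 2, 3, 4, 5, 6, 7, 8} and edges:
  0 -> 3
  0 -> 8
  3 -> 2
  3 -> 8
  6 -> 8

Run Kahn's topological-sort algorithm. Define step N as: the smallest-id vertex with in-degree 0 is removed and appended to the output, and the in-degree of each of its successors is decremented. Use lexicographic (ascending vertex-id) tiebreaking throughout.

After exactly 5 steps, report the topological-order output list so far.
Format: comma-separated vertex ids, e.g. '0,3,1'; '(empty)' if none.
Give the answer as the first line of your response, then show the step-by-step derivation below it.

0,1,3,2,4

step 1: output 0; order=[0]; indeg=(0,0,1,0,0,0,0,0,2)
step 2: output 1; order=[0,1]; indeg=(0,0,1,0,0,0,0,0,2)
step 3: output 3; order=[0,1,3]; indeg=(0,0,0,0,0,0,0,0,1)
step 4: output 2; order=[0,1,3,2]; indeg=(0,0,0,0,0,0,0,0,1)
step 5: output 4; order=[0,1,3,2,4]; indeg=(0,0,0,0,0,0,0,0,1)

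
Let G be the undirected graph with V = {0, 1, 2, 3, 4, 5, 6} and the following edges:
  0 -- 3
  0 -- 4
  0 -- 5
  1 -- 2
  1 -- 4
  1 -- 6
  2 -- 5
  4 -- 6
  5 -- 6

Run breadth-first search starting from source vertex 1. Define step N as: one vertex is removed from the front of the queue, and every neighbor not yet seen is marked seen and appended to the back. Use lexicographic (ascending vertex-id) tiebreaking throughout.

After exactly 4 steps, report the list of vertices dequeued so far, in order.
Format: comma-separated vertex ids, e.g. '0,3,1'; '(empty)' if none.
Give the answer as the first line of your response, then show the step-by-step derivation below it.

1,2,4,6

step 1: dequeue 1; queue=[2,4,6]; order=1
step 2: dequeue 2; queue=[4,6,5]; order=1,2
step 3: dequeue 4; queue=[6,5,0]; order=1,2,4
step 4: dequeue 6; queue=[5,0]; order=1,2,4,6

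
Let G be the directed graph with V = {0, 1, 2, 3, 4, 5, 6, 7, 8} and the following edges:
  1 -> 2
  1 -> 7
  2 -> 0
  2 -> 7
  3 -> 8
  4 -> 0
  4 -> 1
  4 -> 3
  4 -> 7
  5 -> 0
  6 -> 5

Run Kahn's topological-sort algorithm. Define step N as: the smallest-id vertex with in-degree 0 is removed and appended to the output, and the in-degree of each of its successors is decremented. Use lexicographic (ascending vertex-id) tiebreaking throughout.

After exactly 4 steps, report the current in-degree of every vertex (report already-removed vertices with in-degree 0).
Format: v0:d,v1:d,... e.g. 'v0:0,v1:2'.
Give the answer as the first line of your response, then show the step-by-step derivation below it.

v0:1,v1:0,v2:0,v3:0,v4:0,v5:1,v6:0,v7:0,v8:0

step 1: output 4; order=[4]; indeg=(2,0,1,0,0,1,0,2,1)
step 2: output 1; order=[4,1]; indeg=(2,0,0,0,0,1,0,1,1)
step 3: output 2; order=[4,1,2]; indeg=(1,0,0,0,0,1,0,0,1)
step 4: output 3; order=[4,1,2,3]; indeg=(1,0,0,0,0,1,0,0,0)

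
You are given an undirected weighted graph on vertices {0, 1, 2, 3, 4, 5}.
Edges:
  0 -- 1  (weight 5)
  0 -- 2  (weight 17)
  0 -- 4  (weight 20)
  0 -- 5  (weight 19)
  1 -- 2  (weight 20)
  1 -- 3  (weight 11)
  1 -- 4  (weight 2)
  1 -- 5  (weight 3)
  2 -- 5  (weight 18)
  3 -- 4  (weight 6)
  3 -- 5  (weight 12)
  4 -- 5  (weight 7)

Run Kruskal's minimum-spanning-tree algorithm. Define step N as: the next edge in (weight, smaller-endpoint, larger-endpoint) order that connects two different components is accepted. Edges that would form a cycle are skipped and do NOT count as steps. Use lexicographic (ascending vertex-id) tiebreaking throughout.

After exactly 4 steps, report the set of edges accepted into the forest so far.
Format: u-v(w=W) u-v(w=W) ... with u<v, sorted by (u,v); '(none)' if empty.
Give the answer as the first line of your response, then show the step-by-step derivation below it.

0-1(w=5) 1-4(w=2) 1-5(w=3) 3-4(w=6)

step 1: add edge 1-4 (w=2); MST = {1-4(w=2)}
step 2: add edge 1-5 (w=3); MST = {1-4(w=2) 1-5(w=3)}
step 3: add edge 0-1 (w=5); MST = {0-1(w=5) 1-4(w=2) 1-5(w=3)}
step 4: add edge 3-4 (w=6); MST = {0-1(w=5) 1-4(w=2) 1-5(w=3) 3-4(w=6)}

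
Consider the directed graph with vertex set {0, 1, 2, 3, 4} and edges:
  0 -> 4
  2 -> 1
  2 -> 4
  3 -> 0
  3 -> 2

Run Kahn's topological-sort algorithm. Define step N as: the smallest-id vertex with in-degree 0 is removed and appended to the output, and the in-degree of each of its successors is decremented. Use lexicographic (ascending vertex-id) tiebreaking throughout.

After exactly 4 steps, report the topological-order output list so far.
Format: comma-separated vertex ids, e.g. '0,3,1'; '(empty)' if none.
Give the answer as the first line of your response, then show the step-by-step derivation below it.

3,0,2,1

step 1: output 3; order=[3]; indeg=(0,1,0,0,2)
step 2: output 0; order=[3,0]; indeg=(0,1,0,0,1)
step 3: output 2; order=[3,0,2]; indeg=(0,0,0,0,0)
step 4: output 1; order=[3,0,2,1]; indeg=(0,0,0,0,0)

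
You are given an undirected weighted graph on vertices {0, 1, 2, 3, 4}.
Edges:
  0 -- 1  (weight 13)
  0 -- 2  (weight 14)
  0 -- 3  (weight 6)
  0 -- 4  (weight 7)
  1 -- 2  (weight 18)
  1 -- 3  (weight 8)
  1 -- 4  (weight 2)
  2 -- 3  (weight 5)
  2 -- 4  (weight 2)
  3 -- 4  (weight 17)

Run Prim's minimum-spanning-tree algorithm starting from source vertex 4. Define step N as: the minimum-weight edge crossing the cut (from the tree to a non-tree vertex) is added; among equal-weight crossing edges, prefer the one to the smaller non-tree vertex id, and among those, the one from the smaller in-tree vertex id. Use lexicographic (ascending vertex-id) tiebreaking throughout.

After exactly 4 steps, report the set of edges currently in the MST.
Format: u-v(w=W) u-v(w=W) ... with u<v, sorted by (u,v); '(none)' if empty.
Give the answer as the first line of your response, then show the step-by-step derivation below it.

0-3(w=6) 1-4(w=2) 2-3(w=5) 2-4(w=2)

step 1: add edge 1-4 (w=2); MST = {1-4(w=2)}
step 2: add edge 2-4 (w=2); MST = {1-4(w=2) 2-4(w=2)}
step 3: add edge 2-3 (w=5); MST = {1-4(w=2) 2-3(w=5) 2-4(w=2)}
step 4: add edge 0-3 (w=6); MST = {0-3(w=6) 1-4(w=2) 2-3(w=5) 2-4(w=2)}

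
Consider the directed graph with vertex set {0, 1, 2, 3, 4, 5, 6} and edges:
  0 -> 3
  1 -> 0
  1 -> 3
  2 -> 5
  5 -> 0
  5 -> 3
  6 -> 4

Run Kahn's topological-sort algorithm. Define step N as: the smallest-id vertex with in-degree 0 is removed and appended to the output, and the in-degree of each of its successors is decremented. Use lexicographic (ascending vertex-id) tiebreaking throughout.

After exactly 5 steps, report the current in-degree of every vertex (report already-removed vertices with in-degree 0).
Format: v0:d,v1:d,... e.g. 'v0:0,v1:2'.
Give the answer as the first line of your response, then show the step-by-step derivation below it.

v0:0,v1:0,v2:0,v3:0,v4:1,v5:0,v6:0

step 1: output 1; order=[1]; indeg=(1,0,0,2,1,1,0)
step 2: output 2; order=[1,2]; indeg=(1,0,0,2,1,0,0)
step 3: output 5; order=[1,2,5]; indeg=(0,0,0,1,1,0,0)
step 4: output 0; order=[1,2,5,0]; indeg=(0,0,0,0,1,0,0)
step 5: output 3; order=[1,2,5,0,3]; indeg=(0,0,0,0,1,0,0)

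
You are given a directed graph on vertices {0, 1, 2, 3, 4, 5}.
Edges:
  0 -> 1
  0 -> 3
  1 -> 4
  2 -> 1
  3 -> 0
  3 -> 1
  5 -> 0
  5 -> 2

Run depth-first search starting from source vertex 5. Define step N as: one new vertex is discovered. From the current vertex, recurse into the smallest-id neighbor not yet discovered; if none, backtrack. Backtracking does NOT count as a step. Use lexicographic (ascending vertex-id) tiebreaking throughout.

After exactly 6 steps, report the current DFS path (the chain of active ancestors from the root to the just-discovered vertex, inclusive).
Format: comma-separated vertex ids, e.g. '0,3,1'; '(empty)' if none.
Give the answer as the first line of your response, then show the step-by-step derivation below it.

5,2

step 1: discover 5; path=5; order=5
step 2: discover 0; path=5>0; order=5,0
step 3: discover 1; path=5>0>1; order=5,0,1
step 4: discover 4; path=5>0>1>4; order=5,0,1,4
step 5: discover 3; path=5>0>3; order=5,0,1,4,3
step 6: discover 2; path=5>2; order=5,0,1,4,3,2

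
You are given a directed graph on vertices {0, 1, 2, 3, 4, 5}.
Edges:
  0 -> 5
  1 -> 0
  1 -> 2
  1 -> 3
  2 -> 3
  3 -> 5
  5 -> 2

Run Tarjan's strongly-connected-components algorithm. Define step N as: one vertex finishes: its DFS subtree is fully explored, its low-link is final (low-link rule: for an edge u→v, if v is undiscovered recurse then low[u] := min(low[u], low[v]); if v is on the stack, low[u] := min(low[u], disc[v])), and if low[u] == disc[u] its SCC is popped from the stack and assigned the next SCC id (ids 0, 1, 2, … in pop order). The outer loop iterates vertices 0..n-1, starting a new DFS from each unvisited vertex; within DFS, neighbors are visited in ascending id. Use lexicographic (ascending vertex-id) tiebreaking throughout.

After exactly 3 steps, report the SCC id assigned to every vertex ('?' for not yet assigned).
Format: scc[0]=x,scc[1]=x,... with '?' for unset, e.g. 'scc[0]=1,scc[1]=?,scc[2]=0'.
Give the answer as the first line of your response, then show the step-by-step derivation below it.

scc[0]=?,scc[1]=?,scc[2]=0,scc[3]=0,scc[4]=?,scc[5]=0

step 1: low=(low[0]=0,low[1]=?,low[2]=2,low[3]=1,low[4]=?,low[5]=1); scc=(scc[0]=?,scc[1]=?,scc[2]=?,scc[3]=?,scc[4]=?,scc[5]=?)
step 2: low=(low[0]=0,low[1]=?,low[2]=1,low[3]=1,low[4]=?,low[5]=1); scc=(scc[0]=?,scc[1]=?,scc[2]=?,scc[3]=?,scc[4]=?,scc[5]=?)
step 3: low=(low[0]=0,low[1]=?,low[2]=1,low[3]=1,low[4]=?,low[5]=1); scc=(scc[0]=?,scc[1]=?,scc[2]=0,scc[3]=0,scc[4]=?,scc[5]=0)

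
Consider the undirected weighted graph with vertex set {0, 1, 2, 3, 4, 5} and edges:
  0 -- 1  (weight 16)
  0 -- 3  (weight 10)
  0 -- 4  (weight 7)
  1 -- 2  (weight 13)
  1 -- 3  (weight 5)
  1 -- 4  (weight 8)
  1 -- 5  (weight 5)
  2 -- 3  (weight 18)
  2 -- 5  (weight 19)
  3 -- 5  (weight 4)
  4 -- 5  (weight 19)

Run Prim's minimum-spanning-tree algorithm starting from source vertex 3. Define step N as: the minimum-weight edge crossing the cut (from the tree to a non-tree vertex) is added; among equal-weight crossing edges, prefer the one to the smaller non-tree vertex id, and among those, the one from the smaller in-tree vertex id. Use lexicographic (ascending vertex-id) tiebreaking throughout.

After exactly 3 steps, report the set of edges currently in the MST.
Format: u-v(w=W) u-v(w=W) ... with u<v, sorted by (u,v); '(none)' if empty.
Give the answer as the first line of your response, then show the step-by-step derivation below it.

1-3(w=5) 1-4(w=8) 3-5(w=4)

step 1: add edge 3-5 (w=4); MST = {3-5(w=4)}
step 2: add edge 1-3 (w=5); MST = {1-3(w=5) 3-5(w=4)}
step 3: add edge 1-4 (w=8); MST = {1-3(w=5) 1-4(w=8) 3-5(w=4)}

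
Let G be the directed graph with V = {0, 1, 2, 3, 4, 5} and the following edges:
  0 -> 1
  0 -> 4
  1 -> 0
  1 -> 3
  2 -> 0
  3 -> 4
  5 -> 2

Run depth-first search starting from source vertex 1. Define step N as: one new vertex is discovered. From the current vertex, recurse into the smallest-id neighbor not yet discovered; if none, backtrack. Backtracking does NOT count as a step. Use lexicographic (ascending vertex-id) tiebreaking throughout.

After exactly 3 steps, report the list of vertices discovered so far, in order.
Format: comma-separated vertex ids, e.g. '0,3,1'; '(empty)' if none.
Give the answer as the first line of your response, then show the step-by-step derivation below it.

1,0,4

step 1: discover 1; path=1; order=1
step 2: discover 0; path=1>0; order=1,0
step 3: discover 4; path=1>0>4; order=1,0,4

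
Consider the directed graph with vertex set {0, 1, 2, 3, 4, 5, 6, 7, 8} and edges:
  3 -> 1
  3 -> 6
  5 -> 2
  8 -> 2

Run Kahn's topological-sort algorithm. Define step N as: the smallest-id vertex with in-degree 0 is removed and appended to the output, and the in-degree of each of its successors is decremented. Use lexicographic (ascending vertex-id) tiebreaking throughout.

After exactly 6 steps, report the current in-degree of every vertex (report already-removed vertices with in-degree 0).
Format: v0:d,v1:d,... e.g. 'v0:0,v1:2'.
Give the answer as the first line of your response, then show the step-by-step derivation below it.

v0:0,v1:0,v2:1,v3:0,v4:0,v5:0,v6:0,v7:0,v8:0

step 1: output 0; order=[0]; indeg=(0,1,2,0,0,0,1,0,0)
step 2: output 3; order=[0,3]; indeg=(0,0,2,0,0,0,0,0,0)
step 3: output 1; order=[0,3,1]; indeg=(0,0,2,0,0,0,0,0,0)
step 4: output 4; order=[0,3,1,4]; indeg=(0,0,2,0,0,0,0,0,0)
step 5: output 5; order=[0,3,1,4,5]; indeg=(0,0,1,0,0,0,0,0,0)
step 6: output 6; order=[0,3,1,4,5,6]; indeg=(0,0,1,0,0,0,0,0,0)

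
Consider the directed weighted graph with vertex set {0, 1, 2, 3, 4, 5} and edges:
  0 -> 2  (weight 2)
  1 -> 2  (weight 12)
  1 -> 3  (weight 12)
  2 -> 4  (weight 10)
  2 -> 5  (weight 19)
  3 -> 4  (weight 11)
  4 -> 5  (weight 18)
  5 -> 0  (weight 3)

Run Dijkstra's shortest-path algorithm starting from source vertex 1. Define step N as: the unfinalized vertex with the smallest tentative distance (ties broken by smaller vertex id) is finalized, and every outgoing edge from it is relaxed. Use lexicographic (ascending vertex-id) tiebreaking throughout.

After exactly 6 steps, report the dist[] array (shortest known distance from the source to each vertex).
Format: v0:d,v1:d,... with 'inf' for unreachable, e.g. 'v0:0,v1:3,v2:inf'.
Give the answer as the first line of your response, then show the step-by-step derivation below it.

v0:34,v1:0,v2:12,v3:12,v4:22,v5:31

step 1: dist = v0:inf,v1:0,v2:12,v3:12,v4:inf,v5:inf
step 2: dist = v0:inf,v1:0,v2:12,v3:12,v4:22,v5:31
step 3: dist = v0:inf,v1:0,v2:12,v3:12,v4:22,v5:31
step 4: dist = v0:inf,v1:0,v2:12,v3:12,v4:22,v5:31
step 5: dist = v0:34,v1:0,v2:12,v3:12,v4:22,v5:31
step 6: dist = v0:34,v1:0,v2:12,v3:12,v4:22,v5:31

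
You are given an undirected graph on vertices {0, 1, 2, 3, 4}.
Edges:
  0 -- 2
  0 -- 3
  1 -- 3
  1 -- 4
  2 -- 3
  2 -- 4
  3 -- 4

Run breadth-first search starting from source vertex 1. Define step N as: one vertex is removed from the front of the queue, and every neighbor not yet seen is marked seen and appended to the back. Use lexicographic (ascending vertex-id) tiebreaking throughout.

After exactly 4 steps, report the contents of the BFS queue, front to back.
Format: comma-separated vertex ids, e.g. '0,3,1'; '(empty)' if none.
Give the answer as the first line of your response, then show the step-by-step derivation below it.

2

step 1: dequeue 1; queue=[3,4]; order=1
step 2: dequeue 3; queue=[4,0,2]; order=1,3
step 3: dequeue 4; queue=[0,2]; order=1,3,4
step 4: dequeue 0; queue=[2]; order=1,3,4,0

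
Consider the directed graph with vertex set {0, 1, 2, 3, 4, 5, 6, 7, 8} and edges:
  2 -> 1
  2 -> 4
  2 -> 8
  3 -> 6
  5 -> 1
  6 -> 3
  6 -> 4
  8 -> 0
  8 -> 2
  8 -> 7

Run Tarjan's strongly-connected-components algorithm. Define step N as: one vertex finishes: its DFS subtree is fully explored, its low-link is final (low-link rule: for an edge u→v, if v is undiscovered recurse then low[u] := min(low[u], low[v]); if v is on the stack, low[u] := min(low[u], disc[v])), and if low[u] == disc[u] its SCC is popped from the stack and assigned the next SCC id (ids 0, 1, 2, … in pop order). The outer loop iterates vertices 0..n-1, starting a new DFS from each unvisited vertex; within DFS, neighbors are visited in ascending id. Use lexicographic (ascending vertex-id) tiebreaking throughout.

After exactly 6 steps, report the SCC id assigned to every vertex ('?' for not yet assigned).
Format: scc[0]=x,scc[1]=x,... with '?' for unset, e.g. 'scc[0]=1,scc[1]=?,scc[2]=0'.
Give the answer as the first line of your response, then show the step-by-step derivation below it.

scc[0]=0,scc[1]=1,scc[2]=4,scc[3]=?,scc[4]=2,scc[5]=?,scc[6]=?,scc[7]=3,scc[8]=4

step 1: low=(low[0]=0,low[1]=?,low[2]=?,low[3]=?,low[4]=?,low[5]=?,low[6]=?,low[7]=?,low[8]=?); scc=(scc[0]=0,scc[1]=?,scc[2]=?,scc[3]=?,scc[4]=?,scc[5]=?,scc[6]=?,scc[7]=?,scc[8]=?)
step 2: low=(low[0]=0,low[1]=1,low[2]=?,low[3]=?,low[4]=?,low[5]=?,low[6]=?,low[7]=?,low[8]=?); scc=(scc[0]=0,scc[1]=1,scc[2]=?,scc[3]=?,scc[4]=?,scc[5]=?,scc[6]=?,scc[7]=?,scc[8]=?)
step 3: low=(low[0]=0,low[1]=1,low[2]=2,low[3]=?,low[4]=3,low[5]=?,low[6]=?,low[7]=?,low[8]=?); scc=(scc[0]=0,scc[1]=1,scc[2]=?,scc[3]=?,scc[4]=2,scc[5]=?,scc[6]=?,scc[7]=?,scc[8]=?)
step 4: low=(low[0]=0,low[1]=1,low[2]=2,low[3]=?,low[4]=3,low[5]=?,low[6]=?,low[7]=5,low[8]=2); scc=(scc[0]=0,scc[1]=1,scc[2]=?,scc[3]=?,scc[4]=2,scc[5]=?,scc[6]=?,scc[7]=3,scc[8]=?)
step 5: low=(low[0]=0,low[1]=1,low[2]=2,low[3]=?,low[4]=3,low[5]=?,low[6]=?,low[7]=5,low[8]=2); scc=(scc[0]=0,scc[1]=1,scc[2]=?,scc[3]=?,scc[4]=2,scc[5]=?,scc[6]=?,scc[7]=3,scc[8]=?)
step 6: low=(low[0]=0,low[1]=1,low[2]=2,low[3]=?,low[4]=3,low[5]=?,low[6]=?,low[7]=5,low[8]=2); scc=(scc[0]=0,scc[1]=1,scc[2]=4,scc[3]=?,scc[4]=2,scc[5]=?,scc[6]=?,scc[7]=3,scc[8]=4)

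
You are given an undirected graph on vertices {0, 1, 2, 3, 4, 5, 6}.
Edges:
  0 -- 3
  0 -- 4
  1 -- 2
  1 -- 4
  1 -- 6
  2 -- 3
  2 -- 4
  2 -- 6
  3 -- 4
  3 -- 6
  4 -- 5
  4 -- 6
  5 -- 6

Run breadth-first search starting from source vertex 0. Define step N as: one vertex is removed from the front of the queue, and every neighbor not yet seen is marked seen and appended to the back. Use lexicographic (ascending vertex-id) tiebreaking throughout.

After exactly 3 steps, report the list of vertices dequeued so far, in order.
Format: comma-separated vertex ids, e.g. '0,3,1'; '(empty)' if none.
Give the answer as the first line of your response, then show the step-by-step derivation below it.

0,3,4

step 1: dequeue 0; queue=[3,4]; order=0
step 2: dequeue 3; queue=[4,2,6]; order=0,3
step 3: dequeue 4; queue=[2,6,1,5]; order=0,3,4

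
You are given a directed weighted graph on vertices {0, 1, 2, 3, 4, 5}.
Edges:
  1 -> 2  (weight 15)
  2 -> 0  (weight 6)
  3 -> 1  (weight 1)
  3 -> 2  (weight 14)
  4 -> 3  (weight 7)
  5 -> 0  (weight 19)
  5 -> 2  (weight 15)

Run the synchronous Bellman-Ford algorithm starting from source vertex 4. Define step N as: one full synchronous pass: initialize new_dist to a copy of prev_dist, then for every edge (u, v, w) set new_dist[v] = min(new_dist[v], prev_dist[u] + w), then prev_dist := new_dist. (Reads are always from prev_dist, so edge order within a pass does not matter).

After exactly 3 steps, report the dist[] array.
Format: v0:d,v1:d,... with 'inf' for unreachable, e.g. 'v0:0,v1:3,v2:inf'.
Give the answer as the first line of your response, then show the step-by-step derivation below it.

v0:27,v1:8,v2:21,v3:7,v4:0,v5:inf

step 1: dist = v0:inf,v1:inf,v2:inf,v3:7,v4:0,v5:inf
step 2: dist = v0:inf,v1:8,v2:21,v3:7,v4:0,v5:inf
step 3: dist = v0:27,v1:8,v2:21,v3:7,v4:0,v5:inf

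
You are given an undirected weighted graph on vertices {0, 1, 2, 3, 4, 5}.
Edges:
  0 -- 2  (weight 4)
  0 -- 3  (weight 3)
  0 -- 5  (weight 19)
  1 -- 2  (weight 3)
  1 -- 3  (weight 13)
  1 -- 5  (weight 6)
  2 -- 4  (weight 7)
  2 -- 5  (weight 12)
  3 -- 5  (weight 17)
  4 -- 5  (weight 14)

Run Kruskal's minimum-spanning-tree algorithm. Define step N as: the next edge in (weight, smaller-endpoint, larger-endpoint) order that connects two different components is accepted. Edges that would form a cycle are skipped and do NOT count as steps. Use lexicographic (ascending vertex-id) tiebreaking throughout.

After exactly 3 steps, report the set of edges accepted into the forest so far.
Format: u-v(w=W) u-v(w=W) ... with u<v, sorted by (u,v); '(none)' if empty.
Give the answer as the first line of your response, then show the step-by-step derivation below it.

0-2(w=4) 0-3(w=3) 1-2(w=3)

step 1: add edge 0-3 (w=3); MST = {0-3(w=3)}
step 2: add edge 1-2 (w=3); MST = {0-3(w=3) 1-2(w=3)}
step 3: add edge 0-2 (w=4); MST = {0-2(w=4) 0-3(w=3) 1-2(w=3)}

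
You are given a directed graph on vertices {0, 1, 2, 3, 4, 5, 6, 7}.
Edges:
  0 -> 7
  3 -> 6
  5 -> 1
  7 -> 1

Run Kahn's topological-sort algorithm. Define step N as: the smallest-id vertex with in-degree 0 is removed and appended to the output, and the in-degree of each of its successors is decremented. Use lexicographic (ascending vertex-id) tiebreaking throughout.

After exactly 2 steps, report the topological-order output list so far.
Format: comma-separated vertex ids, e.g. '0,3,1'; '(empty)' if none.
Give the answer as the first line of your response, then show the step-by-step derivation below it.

0,2

step 1: output 0; order=[0]; indeg=(0,2,0,0,0,0,1,0)
step 2: output 2; order=[0,2]; indeg=(0,2,0,0,0,0,1,0)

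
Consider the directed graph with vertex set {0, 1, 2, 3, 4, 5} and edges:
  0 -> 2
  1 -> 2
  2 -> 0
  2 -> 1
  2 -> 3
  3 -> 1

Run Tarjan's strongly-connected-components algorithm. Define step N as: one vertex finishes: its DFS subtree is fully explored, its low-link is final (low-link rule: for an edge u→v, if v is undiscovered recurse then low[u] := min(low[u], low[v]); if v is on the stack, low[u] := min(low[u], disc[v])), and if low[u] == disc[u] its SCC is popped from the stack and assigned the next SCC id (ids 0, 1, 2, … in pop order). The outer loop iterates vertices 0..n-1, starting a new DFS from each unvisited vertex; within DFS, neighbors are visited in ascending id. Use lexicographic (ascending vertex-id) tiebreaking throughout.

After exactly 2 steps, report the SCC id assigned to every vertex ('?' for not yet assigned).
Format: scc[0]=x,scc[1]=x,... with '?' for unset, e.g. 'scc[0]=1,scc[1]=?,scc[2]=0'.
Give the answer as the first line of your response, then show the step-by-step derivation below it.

scc[0]=?,scc[1]=?,scc[2]=?,scc[3]=?,scc[4]=?,scc[5]=?

step 1: low=(low[0]=0,low[1]=1,low[2]=0,low[3]=?,low[4]=?,low[5]=?); scc=(scc[0]=?,scc[1]=?,scc[2]=?,scc[3]=?,scc[4]=?,scc[5]=?)
step 2: low=(low[0]=0,low[1]=1,low[2]=0,low[3]=2,low[4]=?,low[5]=?); scc=(scc[0]=?,scc[1]=?,scc[2]=?,scc[3]=?,scc[4]=?,scc[5]=?)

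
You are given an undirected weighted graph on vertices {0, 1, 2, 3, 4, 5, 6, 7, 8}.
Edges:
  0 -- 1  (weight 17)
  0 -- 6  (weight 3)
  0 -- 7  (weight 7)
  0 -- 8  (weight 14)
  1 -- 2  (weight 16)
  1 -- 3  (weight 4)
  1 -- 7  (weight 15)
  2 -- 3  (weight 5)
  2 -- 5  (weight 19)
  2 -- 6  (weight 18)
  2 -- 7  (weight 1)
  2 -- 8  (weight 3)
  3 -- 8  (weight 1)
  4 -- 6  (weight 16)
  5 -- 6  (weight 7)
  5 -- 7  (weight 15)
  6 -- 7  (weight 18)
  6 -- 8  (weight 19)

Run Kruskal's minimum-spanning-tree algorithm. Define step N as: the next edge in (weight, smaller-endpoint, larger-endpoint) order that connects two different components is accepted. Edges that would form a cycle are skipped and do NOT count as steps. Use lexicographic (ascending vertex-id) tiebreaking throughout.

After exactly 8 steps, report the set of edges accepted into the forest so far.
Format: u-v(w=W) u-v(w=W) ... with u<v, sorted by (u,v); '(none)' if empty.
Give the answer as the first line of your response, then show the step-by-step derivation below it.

0-6(w=3) 0-7(w=7) 1-3(w=4) 2-7(w=1) 2-8(w=3) 3-8(w=1) 4-6(w=16) 5-6(w=7)

step 1: add edge 2-7 (w=1); MST = {2-7(w=1)}
step 2: add edge 3-8 (w=1); MST = {2-7(w=1) 3-8(w=1)}
step 3: add edge 0-6 (w=3); MST = {0-6(w=3) 2-7(w=1) 3-8(w=1)}
step 4: add edge 2-8 (w=3); MST = {0-6(w=3) 2-7(w=1) 2-8(w=3) 3-8(w=1)}
step 5: add edge 1-3 (w=4); MST = {0-6(w=3) 1-3(w=4) 2-7(w=1) 2-8(w=3) 3-8(w=1)}
step 6: add edge 0-7 (w=7); MST = {0-6(w=3) 0-7(w=7) 1-3(w=4) 2-7(w=1) 2-8(w=3) 3-8(w=1)}
step 7: add edge 5-6 (w=7); MST = {0-6(w=3) 0-7(w=7) 1-3(w=4) 2-7(w=1) 2-8(w=3) 3-8(w=1) 5-6(w=7)}
step 8: add edge 4-6 (w=16); MST = {0-6(w=3) 0-7(w=7) 1-3(w=4) 2-7(w=1) 2-8(w=3) 3-8(w=1) 4-6(w=16) 5-6(w=7)}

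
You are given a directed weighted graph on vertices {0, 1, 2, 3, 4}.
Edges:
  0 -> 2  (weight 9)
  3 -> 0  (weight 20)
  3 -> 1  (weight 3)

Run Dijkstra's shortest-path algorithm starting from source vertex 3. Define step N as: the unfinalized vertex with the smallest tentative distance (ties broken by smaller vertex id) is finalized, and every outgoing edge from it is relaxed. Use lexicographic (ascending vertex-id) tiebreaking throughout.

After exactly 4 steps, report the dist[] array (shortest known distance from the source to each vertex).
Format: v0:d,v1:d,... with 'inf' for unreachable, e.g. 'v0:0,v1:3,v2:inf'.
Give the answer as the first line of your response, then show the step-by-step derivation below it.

v0:20,v1:3,v2:29,v3:0,v4:inf

step 1: dist = v0:20,v1:3,v2:inf,v3:0,v4:inf
step 2: dist = v0:20,v1:3,v2:inf,v3:0,v4:inf
step 3: dist = v0:20,v1:3,v2:29,v3:0,v4:inf
step 4: dist = v0:20,v1:3,v2:29,v3:0,v4:inf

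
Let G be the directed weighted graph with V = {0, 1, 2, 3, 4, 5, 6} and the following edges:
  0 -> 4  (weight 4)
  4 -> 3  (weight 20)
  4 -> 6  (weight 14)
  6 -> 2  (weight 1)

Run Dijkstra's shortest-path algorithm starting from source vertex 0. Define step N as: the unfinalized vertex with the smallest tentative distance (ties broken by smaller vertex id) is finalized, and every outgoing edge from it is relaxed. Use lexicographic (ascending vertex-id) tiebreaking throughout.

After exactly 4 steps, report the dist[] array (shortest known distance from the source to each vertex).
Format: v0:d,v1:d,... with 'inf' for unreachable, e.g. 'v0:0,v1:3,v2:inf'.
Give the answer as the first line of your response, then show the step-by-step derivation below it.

v0:0,v1:inf,v2:19,v3:24,v4:4,v5:inf,v6:18

step 1: dist = v0:0,v1:inf,v2:inf,v3:inf,v4:4,v5:inf,v6:inf
step 2: dist = v0:0,v1:inf,v2:inf,v3:24,v4:4,v5:inf,v6:18
step 3: dist = v0:0,v1:inf,v2:19,v3:24,v4:4,v5:inf,v6:18
step 4: dist = v0:0,v1:inf,v2:19,v3:24,v4:4,v5:inf,v6:18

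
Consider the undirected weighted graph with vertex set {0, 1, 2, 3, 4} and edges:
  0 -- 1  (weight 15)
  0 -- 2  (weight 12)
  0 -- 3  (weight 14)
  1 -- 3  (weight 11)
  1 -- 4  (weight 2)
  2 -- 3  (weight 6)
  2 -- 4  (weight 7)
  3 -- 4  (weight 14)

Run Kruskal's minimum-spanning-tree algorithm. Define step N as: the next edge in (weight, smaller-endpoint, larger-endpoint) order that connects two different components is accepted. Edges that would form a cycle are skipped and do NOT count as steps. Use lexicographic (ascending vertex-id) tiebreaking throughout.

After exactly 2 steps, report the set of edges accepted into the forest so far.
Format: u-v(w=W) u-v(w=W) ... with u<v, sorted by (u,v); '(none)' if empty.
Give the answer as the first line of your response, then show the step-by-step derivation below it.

1-4(w=2) 2-3(w=6)

step 1: add edge 1-4 (w=2); MST = {1-4(w=2)}
step 2: add edge 2-3 (w=6); MST = {1-4(w=2) 2-3(w=6)}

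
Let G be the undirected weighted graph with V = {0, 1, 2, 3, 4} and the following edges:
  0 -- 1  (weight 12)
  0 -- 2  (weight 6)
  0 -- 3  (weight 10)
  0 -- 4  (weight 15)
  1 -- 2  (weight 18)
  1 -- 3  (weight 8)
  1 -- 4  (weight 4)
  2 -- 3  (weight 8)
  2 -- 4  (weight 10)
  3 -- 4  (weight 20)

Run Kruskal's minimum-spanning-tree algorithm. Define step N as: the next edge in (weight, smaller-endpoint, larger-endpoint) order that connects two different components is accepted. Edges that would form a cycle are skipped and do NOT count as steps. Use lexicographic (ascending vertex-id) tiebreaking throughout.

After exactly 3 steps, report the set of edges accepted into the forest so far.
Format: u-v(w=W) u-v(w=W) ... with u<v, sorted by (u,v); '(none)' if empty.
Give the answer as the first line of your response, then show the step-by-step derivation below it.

0-2(w=6) 1-3(w=8) 1-4(w=4)

step 1: add edge 1-4 (w=4); MST = {1-4(w=4)}
step 2: add edge 0-2 (w=6); MST = {0-2(w=6) 1-4(w=4)}
step 3: add edge 1-3 (w=8); MST = {0-2(w=6) 1-3(w=8) 1-4(w=4)}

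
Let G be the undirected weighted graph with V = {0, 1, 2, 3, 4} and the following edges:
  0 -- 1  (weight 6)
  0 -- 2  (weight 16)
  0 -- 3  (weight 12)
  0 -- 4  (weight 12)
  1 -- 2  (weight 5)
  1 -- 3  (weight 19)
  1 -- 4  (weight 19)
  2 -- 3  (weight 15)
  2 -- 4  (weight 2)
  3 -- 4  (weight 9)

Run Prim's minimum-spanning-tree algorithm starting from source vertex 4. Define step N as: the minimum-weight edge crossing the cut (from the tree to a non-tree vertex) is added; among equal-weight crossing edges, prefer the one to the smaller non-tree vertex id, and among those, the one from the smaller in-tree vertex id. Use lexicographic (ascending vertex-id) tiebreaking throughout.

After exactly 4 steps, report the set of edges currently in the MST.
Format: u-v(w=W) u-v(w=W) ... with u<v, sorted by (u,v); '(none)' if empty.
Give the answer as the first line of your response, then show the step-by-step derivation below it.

0-1(w=6) 1-2(w=5) 2-4(w=2) 3-4(w=9)

step 1: add edge 2-4 (w=2); MST = {2-4(w=2)}
step 2: add edge 1-2 (w=5); MST = {1-2(w=5) 2-4(w=2)}
step 3: add edge 0-1 (w=6); MST = {0-1(w=6) 1-2(w=5) 2-4(w=2)}
step 4: add edge 3-4 (w=9); MST = {0-1(w=6) 1-2(w=5) 2-4(w=2) 3-4(w=9)}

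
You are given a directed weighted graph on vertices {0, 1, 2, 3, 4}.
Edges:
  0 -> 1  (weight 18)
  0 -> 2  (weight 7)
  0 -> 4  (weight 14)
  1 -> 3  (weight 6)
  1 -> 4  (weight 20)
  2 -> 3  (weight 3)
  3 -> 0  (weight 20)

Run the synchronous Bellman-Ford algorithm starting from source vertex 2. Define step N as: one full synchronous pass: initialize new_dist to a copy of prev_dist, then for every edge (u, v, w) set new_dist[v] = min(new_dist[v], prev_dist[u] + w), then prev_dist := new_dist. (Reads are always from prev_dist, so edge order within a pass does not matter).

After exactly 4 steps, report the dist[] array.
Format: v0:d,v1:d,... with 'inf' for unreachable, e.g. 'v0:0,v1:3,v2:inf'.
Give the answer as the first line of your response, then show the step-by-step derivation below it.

v0:23,v1:41,v2:0,v3:3,v4:37

step 1: dist = v0:inf,v1:inf,v2:0,v3:3,v4:inf
step 2: dist = v0:23,v1:inf,v2:0,v3:3,v4:inf
step 3: dist = v0:23,v1:41,v2:0,v3:3,v4:37
step 4: dist = v0:23,v1:41,v2:0,v3:3,v4:37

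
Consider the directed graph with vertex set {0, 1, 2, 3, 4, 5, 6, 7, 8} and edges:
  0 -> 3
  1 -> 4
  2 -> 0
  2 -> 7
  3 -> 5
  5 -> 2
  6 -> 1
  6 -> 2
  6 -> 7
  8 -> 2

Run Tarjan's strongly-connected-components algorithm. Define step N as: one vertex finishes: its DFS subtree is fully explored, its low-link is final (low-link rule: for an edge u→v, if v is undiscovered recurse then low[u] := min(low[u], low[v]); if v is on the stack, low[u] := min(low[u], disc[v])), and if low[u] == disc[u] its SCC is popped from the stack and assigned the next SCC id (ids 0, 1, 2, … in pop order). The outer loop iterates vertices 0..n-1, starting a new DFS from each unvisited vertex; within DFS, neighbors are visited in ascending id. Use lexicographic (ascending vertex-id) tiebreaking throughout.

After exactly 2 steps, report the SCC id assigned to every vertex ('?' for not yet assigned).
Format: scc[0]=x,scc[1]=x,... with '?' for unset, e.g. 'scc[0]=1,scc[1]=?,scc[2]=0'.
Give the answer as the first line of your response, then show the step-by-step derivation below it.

scc[0]=?,scc[1]=?,scc[2]=?,scc[3]=?,scc[4]=?,scc[5]=?,scc[6]=?,scc[7]=0,scc[8]=?

step 1: low=(low[0]=0,low[1]=?,low[2]=0,low[3]=1,low[4]=?,low[5]=2,low[6]=?,low[7]=4,low[8]=?); scc=(scc[0]=?,scc[1]=?,scc[2]=?,scc[3]=?,scc[4]=?,scc[5]=?,scc[6]=?,scc[7]=0,scc[8]=?)
step 2: low=(low[0]=0,low[1]=?,low[2]=0,low[3]=1,low[4]=?,low[5]=2,low[6]=?,low[7]=4,low[8]=?); scc=(scc[0]=?,scc[1]=?,scc[2]=?,scc[3]=?,scc[4]=?,scc[5]=?,scc[6]=?,scc[7]=0,scc[8]=?)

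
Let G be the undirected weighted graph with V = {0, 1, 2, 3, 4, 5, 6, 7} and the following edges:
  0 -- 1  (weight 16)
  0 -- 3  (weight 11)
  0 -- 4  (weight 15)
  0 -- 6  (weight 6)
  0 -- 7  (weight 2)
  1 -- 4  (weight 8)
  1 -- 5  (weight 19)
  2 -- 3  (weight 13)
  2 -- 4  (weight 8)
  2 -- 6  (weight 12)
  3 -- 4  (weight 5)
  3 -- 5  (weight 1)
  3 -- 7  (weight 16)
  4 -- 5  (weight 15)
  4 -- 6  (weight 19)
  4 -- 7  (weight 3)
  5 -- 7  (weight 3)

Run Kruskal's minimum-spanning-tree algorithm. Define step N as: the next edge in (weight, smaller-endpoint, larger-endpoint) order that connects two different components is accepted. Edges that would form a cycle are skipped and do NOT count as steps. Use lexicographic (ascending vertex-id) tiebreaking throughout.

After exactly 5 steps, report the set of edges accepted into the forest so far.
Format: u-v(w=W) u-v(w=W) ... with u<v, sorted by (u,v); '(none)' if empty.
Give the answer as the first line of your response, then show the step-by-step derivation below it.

0-6(w=6) 0-7(w=2) 3-5(w=1) 4-7(w=3) 5-7(w=3)

step 1: add edge 3-5 (w=1); MST = {3-5(w=1)}
step 2: add edge 0-7 (w=2); MST = {0-7(w=2) 3-5(w=1)}
step 3: add edge 4-7 (w=3); MST = {0-7(w=2) 3-5(w=1) 4-7(w=3)}
step 4: add edge 5-7 (w=3); MST = {0-7(w=2) 3-5(w=1) 4-7(w=3) 5-7(w=3)}
step 5: add edge 0-6 (w=6); MST = {0-6(w=6) 0-7(w=2) 3-5(w=1) 4-7(w=3) 5-7(w=3)}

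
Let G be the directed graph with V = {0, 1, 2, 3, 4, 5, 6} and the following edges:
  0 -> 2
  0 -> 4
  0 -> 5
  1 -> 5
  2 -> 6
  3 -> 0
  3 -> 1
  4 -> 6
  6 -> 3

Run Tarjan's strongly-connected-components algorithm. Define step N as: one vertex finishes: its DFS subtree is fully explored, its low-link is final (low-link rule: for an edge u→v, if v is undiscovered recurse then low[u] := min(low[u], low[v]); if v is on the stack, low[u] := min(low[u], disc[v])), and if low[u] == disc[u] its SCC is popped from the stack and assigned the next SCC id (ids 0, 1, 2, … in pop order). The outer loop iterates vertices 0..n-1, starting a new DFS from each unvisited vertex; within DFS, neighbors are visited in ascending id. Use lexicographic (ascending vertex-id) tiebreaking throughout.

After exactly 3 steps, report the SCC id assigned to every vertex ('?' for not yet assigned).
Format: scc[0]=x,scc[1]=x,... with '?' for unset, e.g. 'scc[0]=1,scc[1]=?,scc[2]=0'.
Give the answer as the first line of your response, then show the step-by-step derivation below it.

scc[0]=?,scc[1]=1,scc[2]=?,scc[3]=?,scc[4]=?,scc[5]=0,scc[6]=?

step 1: low=(low[0]=0,low[1]=4,low[2]=1,low[3]=0,low[4]=?,low[5]=5,low[6]=2); scc=(scc[0]=?,scc[1]=?,scc[2]=?,scc[3]=?,scc[4]=?,scc[5]=0,scc[6]=?)
step 2: low=(low[0]=0,low[1]=4,low[2]=1,low[3]=0,low[4]=?,low[5]=5,low[6]=2); scc=(scc[0]=?,scc[1]=1,scc[2]=?,scc[3]=?,scc[4]=?,scc[5]=0,scc[6]=?)
step 3: low=(low[0]=0,low[1]=4,low[2]=1,low[3]=0,low[4]=?,low[5]=5,low[6]=2); scc=(scc[0]=?,scc[1]=1,scc[2]=?,scc[3]=?,scc[4]=?,scc[5]=0,scc[6]=?)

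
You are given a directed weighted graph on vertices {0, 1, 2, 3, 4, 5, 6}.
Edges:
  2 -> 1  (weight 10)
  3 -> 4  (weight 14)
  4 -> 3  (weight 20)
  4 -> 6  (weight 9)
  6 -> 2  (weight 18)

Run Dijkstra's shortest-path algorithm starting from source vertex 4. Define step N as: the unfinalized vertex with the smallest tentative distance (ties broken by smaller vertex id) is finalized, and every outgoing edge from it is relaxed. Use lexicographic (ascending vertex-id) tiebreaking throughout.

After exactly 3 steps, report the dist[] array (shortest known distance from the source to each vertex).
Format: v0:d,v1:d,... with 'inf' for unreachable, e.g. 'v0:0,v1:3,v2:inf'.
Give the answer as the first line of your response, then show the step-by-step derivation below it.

v0:inf,v1:inf,v2:27,v3:20,v4:0,v5:inf,v6:9

step 1: dist = v0:inf,v1:inf,v2:inf,v3:20,v4:0,v5:inf,v6:9
step 2: dist = v0:inf,v1:inf,v2:27,v3:20,v4:0,v5:inf,v6:9
step 3: dist = v0:inf,v1:inf,v2:27,v3:20,v4:0,v5:inf,v6:9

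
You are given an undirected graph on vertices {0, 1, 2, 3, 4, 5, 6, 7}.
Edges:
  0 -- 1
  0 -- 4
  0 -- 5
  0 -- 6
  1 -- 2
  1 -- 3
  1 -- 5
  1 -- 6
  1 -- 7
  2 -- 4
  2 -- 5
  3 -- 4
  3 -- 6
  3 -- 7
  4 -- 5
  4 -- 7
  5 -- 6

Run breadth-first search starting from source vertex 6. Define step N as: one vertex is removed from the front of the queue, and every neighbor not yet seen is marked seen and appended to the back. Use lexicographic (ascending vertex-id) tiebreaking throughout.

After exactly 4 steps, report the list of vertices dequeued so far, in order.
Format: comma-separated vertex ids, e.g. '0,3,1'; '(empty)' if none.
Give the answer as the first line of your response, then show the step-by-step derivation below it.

6,0,1,3

step 1: dequeue 6; queue=[0,1,3,5]; order=6
step 2: dequeue 0; queue=[1,3,5,4]; order=6,0
step 3: dequeue 1; queue=[3,5,4,2,7]; order=6,0,1
step 4: dequeue 3; queue=[5,4,2,7]; order=6,0,1,3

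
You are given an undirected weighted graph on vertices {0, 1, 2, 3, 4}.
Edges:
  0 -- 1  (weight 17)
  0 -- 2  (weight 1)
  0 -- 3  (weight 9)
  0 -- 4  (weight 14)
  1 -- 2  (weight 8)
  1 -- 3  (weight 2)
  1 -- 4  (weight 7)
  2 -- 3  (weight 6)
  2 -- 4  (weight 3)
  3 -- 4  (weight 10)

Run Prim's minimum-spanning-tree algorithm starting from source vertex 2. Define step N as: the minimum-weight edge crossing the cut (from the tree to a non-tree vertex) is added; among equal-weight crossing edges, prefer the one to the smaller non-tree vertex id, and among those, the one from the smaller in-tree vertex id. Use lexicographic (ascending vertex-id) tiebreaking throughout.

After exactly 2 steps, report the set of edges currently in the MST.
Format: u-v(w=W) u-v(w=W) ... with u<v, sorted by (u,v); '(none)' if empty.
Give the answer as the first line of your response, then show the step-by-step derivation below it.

0-2(w=1) 2-4(w=3)

step 1: add edge 0-2 (w=1); MST = {0-2(w=1)}
step 2: add edge 2-4 (w=3); MST = {0-2(w=1) 2-4(w=3)}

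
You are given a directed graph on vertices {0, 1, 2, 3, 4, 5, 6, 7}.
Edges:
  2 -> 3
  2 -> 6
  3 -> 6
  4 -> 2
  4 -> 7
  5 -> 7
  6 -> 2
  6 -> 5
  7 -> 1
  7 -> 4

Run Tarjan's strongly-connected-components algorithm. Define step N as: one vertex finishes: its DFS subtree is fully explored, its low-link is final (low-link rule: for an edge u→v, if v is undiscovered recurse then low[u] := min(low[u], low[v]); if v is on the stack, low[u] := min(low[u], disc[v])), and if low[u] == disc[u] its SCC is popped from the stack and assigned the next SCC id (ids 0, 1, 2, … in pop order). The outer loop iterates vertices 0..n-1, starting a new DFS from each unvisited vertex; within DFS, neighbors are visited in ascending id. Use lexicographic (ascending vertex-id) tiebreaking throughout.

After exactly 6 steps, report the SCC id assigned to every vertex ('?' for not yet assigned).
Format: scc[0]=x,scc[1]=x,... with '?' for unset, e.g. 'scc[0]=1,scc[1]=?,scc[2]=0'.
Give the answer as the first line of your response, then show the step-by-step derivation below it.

scc[0]=0,scc[1]=1,scc[2]=?,scc[3]=?,scc[4]=?,scc[5]=?,scc[6]=?,scc[7]=?

step 1: low=(low[0]=0,low[1]=?,low[2]=?,low[3]=?,low[4]=?,low[5]=?,low[6]=?,low[7]=?); scc=(scc[0]=0,scc[1]=?,scc[2]=?,scc[3]=?,scc[4]=?,scc[5]=?,scc[6]=?,scc[7]=?)
step 2: low=(low[0]=0,low[1]=1,low[2]=?,low[3]=?,low[4]=?,low[5]=?,low[6]=?,low[7]=?); scc=(scc[0]=0,scc[1]=1,scc[2]=?,scc[3]=?,scc[4]=?,scc[5]=?,scc[6]=?,scc[7]=?)
step 3: low=(low[0]=0,low[1]=1,low[2]=2,low[3]=3,low[4]=2,low[5]=5,low[6]=2,low[7]=6); scc=(scc[0]=0,scc[1]=1,scc[2]=?,scc[3]=?,scc[4]=?,scc[5]=?,scc[6]=?,scc[7]=?)
step 4: low=(low[0]=0,low[1]=1,low[2]=2,low[3]=3,low[4]=2,low[5]=5,low[6]=2,low[7]=2); scc=(scc[0]=0,scc[1]=1,scc[2]=?,scc[3]=?,scc[4]=?,scc[5]=?,scc[6]=?,scc[7]=?)
step 5: low=(low[0]=0,low[1]=1,low[2]=2,low[3]=3,low[4]=2,low[5]=2,low[6]=2,low[7]=2); scc=(scc[0]=0,scc[1]=1,scc[2]=?,scc[3]=?,scc[4]=?,scc[5]=?,scc[6]=?,scc[7]=?)
step 6: low=(low[0]=0,low[1]=1,low[2]=2,low[3]=3,low[4]=2,low[5]=2,low[6]=2,low[7]=2); scc=(scc[0]=0,scc[1]=1,scc[2]=?,scc[3]=?,scc[4]=?,scc[5]=?,scc[6]=?,scc[7]=?)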